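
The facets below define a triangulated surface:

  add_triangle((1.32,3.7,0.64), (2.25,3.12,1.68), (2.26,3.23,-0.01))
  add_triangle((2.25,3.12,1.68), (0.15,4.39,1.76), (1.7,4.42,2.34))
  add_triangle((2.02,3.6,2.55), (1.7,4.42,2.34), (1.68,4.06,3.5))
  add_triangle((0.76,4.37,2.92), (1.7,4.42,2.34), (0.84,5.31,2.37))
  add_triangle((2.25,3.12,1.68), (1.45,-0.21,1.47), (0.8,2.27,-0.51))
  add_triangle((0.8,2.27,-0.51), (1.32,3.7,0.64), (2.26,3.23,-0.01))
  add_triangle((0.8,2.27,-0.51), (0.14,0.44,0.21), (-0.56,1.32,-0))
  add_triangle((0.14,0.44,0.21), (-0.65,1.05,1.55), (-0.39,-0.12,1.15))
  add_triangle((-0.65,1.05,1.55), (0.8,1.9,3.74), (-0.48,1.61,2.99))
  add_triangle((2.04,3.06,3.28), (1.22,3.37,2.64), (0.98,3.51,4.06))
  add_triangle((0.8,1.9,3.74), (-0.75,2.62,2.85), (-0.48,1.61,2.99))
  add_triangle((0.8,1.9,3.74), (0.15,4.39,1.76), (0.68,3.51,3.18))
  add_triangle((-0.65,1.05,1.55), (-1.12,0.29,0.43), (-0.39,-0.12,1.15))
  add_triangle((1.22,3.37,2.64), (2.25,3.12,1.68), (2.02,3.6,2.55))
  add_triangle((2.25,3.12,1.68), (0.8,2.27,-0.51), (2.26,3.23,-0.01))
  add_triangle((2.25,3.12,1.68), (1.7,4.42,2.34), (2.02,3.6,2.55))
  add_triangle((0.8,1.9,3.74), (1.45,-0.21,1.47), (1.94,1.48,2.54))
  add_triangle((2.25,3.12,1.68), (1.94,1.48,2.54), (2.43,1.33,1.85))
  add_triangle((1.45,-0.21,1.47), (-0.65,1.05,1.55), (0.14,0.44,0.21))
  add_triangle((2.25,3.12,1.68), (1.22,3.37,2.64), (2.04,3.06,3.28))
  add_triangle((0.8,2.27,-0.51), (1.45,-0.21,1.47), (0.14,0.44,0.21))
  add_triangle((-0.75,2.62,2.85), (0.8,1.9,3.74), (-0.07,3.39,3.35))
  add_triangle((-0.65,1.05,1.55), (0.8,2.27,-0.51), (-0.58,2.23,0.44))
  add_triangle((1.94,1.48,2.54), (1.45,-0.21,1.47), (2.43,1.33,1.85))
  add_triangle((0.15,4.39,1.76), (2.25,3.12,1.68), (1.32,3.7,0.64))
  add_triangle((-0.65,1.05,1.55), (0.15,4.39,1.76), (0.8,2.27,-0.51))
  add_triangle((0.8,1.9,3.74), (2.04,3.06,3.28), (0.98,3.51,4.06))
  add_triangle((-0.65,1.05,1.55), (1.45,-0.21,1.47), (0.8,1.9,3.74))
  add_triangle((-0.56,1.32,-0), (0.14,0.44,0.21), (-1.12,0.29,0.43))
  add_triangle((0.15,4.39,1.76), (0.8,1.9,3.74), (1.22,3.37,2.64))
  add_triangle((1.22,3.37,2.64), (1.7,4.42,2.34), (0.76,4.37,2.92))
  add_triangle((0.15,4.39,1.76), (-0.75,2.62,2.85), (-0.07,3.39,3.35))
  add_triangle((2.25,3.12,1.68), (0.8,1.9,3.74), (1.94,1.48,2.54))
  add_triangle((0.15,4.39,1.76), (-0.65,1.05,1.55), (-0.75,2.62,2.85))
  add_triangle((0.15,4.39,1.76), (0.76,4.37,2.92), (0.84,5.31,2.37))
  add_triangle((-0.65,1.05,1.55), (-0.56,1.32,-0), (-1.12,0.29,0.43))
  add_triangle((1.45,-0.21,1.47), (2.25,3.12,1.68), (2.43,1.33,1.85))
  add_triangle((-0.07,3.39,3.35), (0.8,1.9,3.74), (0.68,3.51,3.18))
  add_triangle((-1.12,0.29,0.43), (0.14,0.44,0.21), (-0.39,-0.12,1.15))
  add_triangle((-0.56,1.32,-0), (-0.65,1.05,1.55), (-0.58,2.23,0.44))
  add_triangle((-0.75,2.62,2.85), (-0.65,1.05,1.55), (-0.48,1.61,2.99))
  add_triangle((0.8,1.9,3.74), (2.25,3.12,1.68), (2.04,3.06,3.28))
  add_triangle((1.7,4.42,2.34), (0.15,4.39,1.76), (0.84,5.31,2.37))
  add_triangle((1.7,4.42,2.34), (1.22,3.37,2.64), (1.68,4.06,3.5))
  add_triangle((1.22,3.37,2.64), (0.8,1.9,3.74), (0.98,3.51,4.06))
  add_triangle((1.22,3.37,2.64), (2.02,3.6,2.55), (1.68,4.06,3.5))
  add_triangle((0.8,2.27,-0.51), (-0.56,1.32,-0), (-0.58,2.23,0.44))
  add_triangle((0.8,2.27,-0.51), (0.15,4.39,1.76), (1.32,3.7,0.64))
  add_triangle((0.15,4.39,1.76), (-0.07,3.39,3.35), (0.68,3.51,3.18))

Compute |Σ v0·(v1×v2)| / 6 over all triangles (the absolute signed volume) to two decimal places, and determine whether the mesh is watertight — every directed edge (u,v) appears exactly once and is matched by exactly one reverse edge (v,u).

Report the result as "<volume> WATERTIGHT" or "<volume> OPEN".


Per-triangle v0·(v1×v2)/6:
  t1: +1.1776
  t2: +0.4043
  t3: +0.5760
  t4: +0.8364
  t5: +0.7535
  t6: +0.6200
  t7: -0.1181
  t8: +0.0601
  t9: -0.1275
  t10: +0.8302
  t11: +0.7409
  t12: -0.2670
  t13: +0.2183
  t14: -0.1376
  t15: -0.6989
  t16: +0.4850
  t17: +0.9672
  t18: +0.8187
  t19: -0.2300
  t20: +0.9557
  t21: -0.1862
  t22: +0.8560
  t23: +0.5597
  t24: +0.4941
  t25: +1.6974
  t26: +0.1158
  t27: +1.1106
  t28: +0.3995
  t29: -0.0770
  t30: +1.7144
  t31: +0.5465
  t32: +0.9782
  t33: +1.7498
  t34: +0.2096
  t35: +0.4551
  t36: +0.3206
  t37: -0.2666
  t38: +0.9286
  t39: -0.0998
  t40: +0.1446
  t41: +0.1856
  t42: -0.2484
  t43: -0.0004
  t44: +0.1505
  t45: -0.4502
  t46: -0.1605
  t47: +0.2117
  t48: +0.7944
  t49: +1.0569
Σ = +21.0555 → |volume| = 21.06

Directed edges: 147 total; 3 unmatched, e.g. (1.22,3.37,2.64)→(0.15,4.39,1.76) → open.

21.06 OPEN


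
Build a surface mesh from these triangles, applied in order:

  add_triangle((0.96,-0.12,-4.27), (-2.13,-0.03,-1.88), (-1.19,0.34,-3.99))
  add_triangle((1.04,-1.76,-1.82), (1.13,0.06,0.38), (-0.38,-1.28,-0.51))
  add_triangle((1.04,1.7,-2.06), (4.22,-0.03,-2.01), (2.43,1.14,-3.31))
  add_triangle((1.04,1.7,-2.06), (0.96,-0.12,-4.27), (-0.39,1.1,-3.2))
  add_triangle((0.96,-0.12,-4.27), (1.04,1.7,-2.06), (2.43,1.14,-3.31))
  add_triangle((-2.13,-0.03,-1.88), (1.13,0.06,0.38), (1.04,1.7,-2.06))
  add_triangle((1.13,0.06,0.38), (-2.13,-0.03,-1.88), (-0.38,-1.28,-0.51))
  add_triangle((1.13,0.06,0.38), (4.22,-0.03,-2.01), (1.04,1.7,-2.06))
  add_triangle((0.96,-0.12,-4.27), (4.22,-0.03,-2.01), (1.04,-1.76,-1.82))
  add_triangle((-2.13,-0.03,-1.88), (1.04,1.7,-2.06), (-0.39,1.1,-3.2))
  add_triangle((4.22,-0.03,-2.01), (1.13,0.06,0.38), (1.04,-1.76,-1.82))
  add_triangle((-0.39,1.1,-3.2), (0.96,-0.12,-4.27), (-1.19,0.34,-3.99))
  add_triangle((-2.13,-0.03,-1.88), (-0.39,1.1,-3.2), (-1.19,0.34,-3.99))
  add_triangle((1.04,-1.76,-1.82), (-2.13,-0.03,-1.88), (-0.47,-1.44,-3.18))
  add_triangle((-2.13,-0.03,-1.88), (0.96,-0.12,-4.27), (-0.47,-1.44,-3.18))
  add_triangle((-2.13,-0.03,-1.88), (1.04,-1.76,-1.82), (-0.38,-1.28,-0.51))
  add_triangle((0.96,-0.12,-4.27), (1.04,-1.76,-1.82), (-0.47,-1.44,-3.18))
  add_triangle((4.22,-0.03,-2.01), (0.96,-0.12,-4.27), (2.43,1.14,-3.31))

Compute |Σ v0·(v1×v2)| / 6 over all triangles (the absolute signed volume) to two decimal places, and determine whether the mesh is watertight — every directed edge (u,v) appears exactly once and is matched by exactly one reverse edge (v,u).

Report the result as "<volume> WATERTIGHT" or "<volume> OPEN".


24.21 WATERTIGHT

Per-triangle v0·(v1×v2)/6:
  t1: +0.7874
  t2: +0.3841
  t3: +1.3114
  t4: +1.8764
  t5: +1.6028
  t6: -0.3228
  t7: -0.2821
  t8: +1.1775
  t9: +4.5944
  t10: +0.5399
  t11: +1.0685
  t12: +1.4104
  t13: +0.7920
  t14: +0.3489
  t15: +2.4729
  t16: +1.1289
  t17: +2.0474
  t18: +3.2747
Σ = +24.2129 → |volume| = 24.21

Directed edges: 54 total, each appears once with its reverse present → watertight.


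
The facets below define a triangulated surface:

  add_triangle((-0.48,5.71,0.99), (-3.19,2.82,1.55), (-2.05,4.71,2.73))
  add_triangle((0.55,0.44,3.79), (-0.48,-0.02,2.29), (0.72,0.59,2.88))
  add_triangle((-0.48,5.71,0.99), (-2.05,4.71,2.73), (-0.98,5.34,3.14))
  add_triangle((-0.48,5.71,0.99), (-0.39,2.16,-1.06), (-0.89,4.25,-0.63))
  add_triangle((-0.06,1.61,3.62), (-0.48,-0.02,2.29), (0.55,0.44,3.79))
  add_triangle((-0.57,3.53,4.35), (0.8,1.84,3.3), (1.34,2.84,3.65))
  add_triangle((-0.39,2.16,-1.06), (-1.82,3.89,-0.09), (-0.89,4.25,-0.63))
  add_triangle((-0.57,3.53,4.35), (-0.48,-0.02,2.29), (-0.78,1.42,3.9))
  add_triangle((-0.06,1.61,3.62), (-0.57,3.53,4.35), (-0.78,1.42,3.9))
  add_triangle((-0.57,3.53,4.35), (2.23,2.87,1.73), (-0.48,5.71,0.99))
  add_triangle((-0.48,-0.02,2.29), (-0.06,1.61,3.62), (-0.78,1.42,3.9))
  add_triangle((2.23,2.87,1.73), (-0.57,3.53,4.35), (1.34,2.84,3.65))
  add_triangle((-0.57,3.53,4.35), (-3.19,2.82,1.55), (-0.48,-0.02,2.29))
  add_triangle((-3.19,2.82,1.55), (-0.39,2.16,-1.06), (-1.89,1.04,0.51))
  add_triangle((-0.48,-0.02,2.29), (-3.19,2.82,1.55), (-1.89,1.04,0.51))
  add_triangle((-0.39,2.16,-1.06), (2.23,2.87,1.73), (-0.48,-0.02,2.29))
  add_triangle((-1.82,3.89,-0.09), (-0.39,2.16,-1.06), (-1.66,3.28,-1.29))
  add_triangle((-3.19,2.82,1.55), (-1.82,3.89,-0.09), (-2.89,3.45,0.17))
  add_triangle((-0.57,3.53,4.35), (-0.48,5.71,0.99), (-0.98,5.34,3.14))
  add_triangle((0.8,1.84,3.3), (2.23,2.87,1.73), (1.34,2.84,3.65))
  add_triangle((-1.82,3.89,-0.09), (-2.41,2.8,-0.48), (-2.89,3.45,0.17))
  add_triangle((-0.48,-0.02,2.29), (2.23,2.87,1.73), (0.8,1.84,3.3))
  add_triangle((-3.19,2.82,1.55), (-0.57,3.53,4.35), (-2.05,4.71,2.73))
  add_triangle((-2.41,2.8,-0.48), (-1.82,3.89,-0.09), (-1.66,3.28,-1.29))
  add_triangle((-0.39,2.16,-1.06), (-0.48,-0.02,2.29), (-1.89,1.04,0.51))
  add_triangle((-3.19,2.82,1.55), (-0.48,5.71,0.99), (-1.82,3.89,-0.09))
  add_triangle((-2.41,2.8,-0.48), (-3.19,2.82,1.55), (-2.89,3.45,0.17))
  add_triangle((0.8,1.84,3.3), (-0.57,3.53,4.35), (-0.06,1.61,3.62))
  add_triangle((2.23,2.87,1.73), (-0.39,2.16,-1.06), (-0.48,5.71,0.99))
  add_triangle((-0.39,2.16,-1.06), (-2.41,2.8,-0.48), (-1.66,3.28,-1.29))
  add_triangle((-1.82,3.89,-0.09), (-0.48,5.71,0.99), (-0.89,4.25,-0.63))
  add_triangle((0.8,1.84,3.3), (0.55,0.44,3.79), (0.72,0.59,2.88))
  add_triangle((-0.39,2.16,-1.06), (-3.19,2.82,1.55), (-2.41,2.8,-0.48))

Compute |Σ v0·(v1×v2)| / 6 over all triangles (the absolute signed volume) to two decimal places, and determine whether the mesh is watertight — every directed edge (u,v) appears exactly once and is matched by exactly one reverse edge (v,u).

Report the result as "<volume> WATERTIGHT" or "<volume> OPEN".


Per-triangle v0·(v1×v2)/6:
  t1: +3.7068
  t2: -0.0766
  t3: +2.5182
  t4: +0.4562
  t5: +0.7162
  t6: +0.9956
  t7: +0.5054
  t8: -0.1387
  t9: +0.7830
  t10: +9.1115
  t11: +0.3643
  t12: +2.1499
  t13: +4.2713
  t14: +0.8131
  t15: +0.7862
  t16: -2.8023
  t17: +0.5706
  t18: +1.0331
  t19: +1.3135
  t20: +0.3245
  t21: +0.5216
  t22: +0.2066
  t23: +3.4855
  t24: +0.8321
  t25: -1.2197
  t26: +3.6559
  t27: +0.3464
  t28: +0.9345
  t29: +3.1292
  t30: -0.1245
  t31: +1.5545
  t32: +0.2261
  t33: -1.1486
Σ = +39.8016 → |volume| = 39.80

Directed edges: 99 total; 9 unmatched, e.g. (-0.48,-0.02,2.29)→(0.72,0.59,2.88) → open.

39.80 OPEN


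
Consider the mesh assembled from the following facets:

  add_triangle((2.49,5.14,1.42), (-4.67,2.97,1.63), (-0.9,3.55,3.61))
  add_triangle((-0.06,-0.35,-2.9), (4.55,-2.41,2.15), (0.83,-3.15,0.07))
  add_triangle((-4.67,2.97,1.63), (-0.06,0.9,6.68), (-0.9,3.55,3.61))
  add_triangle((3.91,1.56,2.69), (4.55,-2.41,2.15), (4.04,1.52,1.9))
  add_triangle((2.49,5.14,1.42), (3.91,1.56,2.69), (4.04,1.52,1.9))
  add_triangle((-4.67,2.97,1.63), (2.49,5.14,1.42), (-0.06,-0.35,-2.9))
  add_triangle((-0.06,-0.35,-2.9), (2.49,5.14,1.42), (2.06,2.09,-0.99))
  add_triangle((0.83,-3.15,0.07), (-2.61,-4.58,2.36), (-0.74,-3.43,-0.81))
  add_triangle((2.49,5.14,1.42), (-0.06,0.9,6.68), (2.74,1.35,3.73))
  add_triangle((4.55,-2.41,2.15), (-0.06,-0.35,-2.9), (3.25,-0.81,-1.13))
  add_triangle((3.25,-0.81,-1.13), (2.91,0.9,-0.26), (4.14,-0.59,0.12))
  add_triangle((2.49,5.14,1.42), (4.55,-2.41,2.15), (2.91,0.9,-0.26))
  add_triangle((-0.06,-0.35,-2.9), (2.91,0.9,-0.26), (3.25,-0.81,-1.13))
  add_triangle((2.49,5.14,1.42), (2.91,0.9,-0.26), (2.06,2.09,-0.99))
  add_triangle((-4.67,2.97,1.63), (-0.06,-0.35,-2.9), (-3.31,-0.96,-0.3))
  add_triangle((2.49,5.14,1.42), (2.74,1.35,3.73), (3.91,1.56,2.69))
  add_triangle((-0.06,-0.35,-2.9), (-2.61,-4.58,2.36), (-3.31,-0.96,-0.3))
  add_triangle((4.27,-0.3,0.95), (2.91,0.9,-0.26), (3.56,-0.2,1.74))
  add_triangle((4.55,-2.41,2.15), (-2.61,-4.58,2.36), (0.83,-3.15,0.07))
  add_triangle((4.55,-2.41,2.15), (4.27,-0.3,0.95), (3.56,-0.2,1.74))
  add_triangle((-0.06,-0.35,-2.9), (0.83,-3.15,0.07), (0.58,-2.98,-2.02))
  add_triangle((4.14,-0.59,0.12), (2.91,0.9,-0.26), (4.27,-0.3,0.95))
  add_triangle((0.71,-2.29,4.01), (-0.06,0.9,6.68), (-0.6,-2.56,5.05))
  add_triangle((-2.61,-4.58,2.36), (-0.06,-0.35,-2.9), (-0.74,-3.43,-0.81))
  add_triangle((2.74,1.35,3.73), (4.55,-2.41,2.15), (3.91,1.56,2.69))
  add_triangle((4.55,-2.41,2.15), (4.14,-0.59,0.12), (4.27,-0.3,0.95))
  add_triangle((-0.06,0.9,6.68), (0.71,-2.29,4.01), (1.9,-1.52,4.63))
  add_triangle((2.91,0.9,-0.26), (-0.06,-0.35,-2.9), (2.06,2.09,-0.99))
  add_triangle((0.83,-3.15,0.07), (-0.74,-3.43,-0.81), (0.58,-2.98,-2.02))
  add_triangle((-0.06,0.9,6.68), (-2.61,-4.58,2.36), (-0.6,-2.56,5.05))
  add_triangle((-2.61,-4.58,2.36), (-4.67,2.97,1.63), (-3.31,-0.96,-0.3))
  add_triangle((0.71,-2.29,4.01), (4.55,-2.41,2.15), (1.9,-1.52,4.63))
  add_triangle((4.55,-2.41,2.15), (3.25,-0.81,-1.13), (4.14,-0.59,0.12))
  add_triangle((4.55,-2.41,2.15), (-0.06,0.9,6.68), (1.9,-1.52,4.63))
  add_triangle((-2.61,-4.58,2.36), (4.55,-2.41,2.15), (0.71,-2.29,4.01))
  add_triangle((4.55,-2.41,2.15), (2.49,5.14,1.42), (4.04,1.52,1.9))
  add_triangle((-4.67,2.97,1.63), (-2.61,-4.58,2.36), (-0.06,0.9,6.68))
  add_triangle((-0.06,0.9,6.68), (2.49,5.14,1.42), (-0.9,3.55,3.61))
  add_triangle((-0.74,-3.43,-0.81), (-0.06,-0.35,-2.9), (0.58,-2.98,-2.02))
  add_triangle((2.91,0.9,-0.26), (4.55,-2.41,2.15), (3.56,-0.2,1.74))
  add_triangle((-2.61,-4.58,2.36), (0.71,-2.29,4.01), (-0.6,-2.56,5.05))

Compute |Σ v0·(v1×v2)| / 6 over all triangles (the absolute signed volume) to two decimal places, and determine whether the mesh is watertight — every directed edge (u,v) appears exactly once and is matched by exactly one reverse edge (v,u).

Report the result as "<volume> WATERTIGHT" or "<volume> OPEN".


227.63 OPEN

Per-triangle v0·(v1×v2)/6:
  t1: +11.9427
  t2: +5.8090
  t3: +13.2221
  t4: +2.3629
  t5: +2.3939
  t6: +14.5943
  t7: +2.3685
  t8: +3.7246
  t9: +12.9194
  t10: +2.7566
  t11: +1.1929
  t12: +8.4591
  t13: +2.4228
  t14: +2.8655
  t15: +6.5287
  t16: +5.0344
  t17: +6.5812
  t18: +0.7775
  t19: +8.8424
  t20: +1.4508
  t21: +0.1465
  t22: +0.8228
  t23: +4.4391
  t24: +2.5817
  t25: +4.9160
  t26: +1.4339
  t27: +4.3374
  t28: +2.1768
  t29: +1.7049
  t30: +6.3150
  t31: +10.5249
  t32: +3.9857
  t33: +1.9710
  t34: +5.0702
  t35: +11.3990
  t36: -0.7197
  t37: +33.3132
  t38: +13.3164
  t39: +1.9579
  t40: -2.1970
  t41: +3.8832
Σ = +227.6278 → |volume| = 227.63

Directed edges: 123 total; 3 unmatched, e.g. (-0.06,0.9,6.68)→(2.74,1.35,3.73) → open.


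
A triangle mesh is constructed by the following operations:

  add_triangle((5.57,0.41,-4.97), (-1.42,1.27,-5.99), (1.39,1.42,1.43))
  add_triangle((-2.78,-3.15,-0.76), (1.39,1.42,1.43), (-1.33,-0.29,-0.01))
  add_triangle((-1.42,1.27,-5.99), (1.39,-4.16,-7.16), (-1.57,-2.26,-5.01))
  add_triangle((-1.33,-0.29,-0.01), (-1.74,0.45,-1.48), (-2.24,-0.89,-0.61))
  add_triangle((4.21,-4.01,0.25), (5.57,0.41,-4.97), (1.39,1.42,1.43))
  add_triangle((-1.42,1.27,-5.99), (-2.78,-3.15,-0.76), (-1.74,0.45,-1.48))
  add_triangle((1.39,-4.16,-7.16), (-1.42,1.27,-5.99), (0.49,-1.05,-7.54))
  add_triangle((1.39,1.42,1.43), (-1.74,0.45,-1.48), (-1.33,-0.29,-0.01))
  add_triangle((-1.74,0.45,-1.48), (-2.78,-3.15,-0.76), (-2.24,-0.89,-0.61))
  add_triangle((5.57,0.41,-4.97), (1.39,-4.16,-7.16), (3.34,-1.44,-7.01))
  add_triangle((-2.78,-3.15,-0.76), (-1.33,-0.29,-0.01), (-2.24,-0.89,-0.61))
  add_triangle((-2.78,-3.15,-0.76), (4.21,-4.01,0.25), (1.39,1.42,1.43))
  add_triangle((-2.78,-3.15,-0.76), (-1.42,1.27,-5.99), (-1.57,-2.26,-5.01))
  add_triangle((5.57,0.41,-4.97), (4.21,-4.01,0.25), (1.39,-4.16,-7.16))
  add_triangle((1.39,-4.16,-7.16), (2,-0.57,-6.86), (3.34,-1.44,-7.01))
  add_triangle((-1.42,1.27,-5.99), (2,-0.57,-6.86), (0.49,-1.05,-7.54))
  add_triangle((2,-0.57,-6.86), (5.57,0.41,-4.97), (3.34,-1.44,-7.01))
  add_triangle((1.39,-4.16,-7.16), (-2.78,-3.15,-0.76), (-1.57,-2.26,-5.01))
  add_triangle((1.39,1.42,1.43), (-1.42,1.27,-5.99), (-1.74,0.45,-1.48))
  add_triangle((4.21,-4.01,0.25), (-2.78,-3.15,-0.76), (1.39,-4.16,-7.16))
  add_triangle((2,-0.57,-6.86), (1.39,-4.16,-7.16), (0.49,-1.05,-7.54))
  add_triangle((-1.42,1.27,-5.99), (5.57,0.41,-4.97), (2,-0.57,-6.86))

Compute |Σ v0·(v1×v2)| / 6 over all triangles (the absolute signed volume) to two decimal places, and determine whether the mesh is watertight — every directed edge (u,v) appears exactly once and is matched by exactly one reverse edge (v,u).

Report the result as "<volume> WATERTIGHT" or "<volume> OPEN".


Per-triangle v0·(v1×v2)/6:
  t1: +12.2845
  t2: +0.6175
  t3: +12.4070
  t4: +0.2396
  t5: +15.6095
  t6: +4.9455
  t7: +4.7463
  t8: +0.6242
  t9: +0.7696
  t10: +6.6807
  t11: +0.2687
  t12: +4.3363
  t13: +7.3590
  t14: +39.5930
  t15: +5.9675
  t16: +4.9857
  t17: +5.2601
  t18: +10.4916
  t19: +2.5327
  t20: +28.2804
  t21: +6.6252
  t22: +11.3082
Σ = +185.9328 → |volume| = 185.93

Directed edges: 66 total, each appears once with its reverse present → watertight.

185.93 WATERTIGHT


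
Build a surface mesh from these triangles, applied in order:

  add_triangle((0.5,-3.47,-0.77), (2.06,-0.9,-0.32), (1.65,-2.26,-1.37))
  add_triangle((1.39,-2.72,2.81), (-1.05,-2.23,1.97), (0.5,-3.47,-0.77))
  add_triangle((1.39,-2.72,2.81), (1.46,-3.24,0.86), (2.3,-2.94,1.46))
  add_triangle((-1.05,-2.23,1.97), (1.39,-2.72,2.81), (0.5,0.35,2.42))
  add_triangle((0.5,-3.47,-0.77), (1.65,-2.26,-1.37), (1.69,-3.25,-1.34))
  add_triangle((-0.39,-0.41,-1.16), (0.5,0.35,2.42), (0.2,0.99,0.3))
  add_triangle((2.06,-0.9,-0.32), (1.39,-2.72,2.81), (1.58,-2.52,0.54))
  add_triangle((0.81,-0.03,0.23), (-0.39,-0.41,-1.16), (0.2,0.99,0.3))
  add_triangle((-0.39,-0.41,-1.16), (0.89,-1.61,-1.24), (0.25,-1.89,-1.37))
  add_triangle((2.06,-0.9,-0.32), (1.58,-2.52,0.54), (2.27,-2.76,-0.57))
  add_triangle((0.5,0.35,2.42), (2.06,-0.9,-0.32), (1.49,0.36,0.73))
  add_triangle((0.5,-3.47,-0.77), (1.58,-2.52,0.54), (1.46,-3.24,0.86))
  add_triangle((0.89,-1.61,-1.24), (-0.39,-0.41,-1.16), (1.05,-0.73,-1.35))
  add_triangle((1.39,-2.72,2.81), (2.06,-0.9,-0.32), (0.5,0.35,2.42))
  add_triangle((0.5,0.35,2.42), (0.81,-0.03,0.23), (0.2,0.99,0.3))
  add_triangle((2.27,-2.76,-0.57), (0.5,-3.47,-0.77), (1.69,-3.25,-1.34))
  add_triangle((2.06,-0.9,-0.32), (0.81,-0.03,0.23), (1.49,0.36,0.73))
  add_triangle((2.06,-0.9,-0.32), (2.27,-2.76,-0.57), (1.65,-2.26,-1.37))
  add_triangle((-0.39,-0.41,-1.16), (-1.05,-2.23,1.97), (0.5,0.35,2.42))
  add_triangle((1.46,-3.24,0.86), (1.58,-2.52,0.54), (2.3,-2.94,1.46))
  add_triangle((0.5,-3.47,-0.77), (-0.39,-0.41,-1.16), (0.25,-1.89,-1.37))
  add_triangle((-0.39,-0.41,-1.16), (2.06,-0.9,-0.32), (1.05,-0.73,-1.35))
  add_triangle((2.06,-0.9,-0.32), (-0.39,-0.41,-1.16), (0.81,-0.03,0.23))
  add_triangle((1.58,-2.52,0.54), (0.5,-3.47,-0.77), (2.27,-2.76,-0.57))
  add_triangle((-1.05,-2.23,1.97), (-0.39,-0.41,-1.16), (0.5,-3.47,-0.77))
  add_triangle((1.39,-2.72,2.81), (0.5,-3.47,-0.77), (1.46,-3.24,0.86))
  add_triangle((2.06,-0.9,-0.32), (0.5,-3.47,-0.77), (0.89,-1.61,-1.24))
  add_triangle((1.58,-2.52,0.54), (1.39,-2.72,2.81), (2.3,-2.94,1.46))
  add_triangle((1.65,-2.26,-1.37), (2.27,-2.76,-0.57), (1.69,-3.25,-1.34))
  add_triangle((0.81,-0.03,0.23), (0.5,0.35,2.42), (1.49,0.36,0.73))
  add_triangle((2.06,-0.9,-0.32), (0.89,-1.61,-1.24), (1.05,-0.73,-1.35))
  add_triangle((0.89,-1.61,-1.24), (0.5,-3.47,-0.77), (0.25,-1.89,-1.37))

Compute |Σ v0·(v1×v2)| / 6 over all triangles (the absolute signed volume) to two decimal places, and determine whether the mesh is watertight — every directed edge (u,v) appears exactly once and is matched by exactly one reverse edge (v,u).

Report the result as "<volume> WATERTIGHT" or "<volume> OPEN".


Per-triangle v0·(v1×v2)/6:
  t1: -0.8774
  t2: +4.1300
  t3: +1.0392
  t4: +2.6583
  t5: +0.1397
  t6: +0.0439
  t7: +1.3312
  t8: +0.1273
  t9: +0.1942
  t10: +0.6134
  t11: +0.6793
  t12: +0.4799
  t13: +0.2768
  t14: +2.4023
  t15: +0.2946
  t16: +0.7001
  t17: -0.0166
  t18: +0.5613
  t19: +0.0101
  t20: +0.2310
  t21: +0.2331
  t22: -0.1228
  t23: +0.0648
  t24: +1.1604
  t25: +1.4880
  t26: +1.0492
  t27: +0.9397
  t28: -0.5371
  t29: +0.3442
  t30: -0.1124
  t31: +0.3950
  t32: +0.3732
Σ = +20.2937 → |volume| = 20.29

Directed edges: 96 total, each appears once with its reverse present → watertight.

20.29 WATERTIGHT


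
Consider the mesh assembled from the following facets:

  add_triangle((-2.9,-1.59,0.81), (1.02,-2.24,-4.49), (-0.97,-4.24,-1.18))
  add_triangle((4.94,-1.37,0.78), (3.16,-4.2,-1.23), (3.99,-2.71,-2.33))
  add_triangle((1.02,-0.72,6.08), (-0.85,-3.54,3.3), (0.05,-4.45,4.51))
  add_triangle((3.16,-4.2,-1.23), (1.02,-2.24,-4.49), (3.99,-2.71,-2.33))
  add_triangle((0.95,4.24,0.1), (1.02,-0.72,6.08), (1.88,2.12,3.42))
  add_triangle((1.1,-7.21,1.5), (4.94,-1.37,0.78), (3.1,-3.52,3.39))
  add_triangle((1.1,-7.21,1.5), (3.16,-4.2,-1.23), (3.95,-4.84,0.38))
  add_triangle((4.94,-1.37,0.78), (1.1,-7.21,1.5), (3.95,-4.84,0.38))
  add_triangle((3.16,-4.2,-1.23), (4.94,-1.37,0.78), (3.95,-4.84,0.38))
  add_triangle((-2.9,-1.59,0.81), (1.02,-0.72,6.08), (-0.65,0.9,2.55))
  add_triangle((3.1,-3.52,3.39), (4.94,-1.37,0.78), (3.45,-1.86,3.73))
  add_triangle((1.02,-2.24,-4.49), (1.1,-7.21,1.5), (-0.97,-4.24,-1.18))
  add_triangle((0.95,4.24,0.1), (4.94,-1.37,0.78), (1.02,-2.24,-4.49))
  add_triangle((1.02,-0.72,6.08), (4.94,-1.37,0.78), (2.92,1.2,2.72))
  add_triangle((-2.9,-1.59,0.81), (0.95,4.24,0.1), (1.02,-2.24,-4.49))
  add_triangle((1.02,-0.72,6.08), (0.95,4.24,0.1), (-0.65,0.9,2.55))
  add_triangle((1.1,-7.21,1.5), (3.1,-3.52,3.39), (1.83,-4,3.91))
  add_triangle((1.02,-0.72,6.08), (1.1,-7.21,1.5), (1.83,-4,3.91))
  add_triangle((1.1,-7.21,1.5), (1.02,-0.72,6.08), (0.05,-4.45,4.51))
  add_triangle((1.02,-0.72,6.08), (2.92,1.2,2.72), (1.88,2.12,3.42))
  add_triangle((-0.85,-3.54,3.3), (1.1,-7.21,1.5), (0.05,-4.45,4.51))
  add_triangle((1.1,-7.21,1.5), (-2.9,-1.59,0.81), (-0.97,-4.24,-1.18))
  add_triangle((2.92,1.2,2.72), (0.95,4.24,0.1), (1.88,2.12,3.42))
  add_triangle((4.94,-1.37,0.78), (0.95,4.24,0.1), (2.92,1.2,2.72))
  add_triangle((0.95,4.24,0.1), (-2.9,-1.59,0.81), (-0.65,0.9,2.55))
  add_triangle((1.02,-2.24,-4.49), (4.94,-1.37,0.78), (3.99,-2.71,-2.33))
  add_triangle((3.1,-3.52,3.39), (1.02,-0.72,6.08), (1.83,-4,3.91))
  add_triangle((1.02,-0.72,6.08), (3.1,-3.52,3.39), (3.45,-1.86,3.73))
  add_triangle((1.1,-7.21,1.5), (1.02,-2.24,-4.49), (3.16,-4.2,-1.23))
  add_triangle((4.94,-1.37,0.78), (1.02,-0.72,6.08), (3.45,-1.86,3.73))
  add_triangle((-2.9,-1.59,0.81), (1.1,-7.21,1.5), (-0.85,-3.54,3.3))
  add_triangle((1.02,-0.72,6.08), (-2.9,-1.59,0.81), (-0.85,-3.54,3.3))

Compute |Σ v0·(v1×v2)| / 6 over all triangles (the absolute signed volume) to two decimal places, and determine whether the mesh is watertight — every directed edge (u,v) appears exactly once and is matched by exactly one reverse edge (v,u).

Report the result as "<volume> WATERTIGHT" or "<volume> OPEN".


213.59 WATERTIGHT

Per-triangle v0·(v1×v2)/6:
  t1: +5.5737
  t2: +5.8174
  t3: +3.3148
  t4: +5.9518
  t5: +3.2402
  t6: +13.5847
  t7: +6.2211
  t8: +5.4744
  t9: +4.6635
  t10: +5.3295
  t11: +4.8197
  t12: +11.3100
  t13: +17.3260
  t14: +10.6073
  t15: +7.0647
  t16: +5.7804
  t17: +5.5838
  t18: +5.3258
  t19: +8.4018
  t20: +4.2890
  t21: +4.0497
  t22: +8.7183
  t23: +3.6411
  t24: +8.4586
  t25: +4.0356
  t26: +1.3706
  t27: +5.3623
  t28: +5.2870
  t29: +13.2885
  t30: +3.2552
  t31: +8.8802
  t32: +7.5630
Σ = +213.5898 → |volume| = 213.59

Directed edges: 96 total, each appears once with its reverse present → watertight.


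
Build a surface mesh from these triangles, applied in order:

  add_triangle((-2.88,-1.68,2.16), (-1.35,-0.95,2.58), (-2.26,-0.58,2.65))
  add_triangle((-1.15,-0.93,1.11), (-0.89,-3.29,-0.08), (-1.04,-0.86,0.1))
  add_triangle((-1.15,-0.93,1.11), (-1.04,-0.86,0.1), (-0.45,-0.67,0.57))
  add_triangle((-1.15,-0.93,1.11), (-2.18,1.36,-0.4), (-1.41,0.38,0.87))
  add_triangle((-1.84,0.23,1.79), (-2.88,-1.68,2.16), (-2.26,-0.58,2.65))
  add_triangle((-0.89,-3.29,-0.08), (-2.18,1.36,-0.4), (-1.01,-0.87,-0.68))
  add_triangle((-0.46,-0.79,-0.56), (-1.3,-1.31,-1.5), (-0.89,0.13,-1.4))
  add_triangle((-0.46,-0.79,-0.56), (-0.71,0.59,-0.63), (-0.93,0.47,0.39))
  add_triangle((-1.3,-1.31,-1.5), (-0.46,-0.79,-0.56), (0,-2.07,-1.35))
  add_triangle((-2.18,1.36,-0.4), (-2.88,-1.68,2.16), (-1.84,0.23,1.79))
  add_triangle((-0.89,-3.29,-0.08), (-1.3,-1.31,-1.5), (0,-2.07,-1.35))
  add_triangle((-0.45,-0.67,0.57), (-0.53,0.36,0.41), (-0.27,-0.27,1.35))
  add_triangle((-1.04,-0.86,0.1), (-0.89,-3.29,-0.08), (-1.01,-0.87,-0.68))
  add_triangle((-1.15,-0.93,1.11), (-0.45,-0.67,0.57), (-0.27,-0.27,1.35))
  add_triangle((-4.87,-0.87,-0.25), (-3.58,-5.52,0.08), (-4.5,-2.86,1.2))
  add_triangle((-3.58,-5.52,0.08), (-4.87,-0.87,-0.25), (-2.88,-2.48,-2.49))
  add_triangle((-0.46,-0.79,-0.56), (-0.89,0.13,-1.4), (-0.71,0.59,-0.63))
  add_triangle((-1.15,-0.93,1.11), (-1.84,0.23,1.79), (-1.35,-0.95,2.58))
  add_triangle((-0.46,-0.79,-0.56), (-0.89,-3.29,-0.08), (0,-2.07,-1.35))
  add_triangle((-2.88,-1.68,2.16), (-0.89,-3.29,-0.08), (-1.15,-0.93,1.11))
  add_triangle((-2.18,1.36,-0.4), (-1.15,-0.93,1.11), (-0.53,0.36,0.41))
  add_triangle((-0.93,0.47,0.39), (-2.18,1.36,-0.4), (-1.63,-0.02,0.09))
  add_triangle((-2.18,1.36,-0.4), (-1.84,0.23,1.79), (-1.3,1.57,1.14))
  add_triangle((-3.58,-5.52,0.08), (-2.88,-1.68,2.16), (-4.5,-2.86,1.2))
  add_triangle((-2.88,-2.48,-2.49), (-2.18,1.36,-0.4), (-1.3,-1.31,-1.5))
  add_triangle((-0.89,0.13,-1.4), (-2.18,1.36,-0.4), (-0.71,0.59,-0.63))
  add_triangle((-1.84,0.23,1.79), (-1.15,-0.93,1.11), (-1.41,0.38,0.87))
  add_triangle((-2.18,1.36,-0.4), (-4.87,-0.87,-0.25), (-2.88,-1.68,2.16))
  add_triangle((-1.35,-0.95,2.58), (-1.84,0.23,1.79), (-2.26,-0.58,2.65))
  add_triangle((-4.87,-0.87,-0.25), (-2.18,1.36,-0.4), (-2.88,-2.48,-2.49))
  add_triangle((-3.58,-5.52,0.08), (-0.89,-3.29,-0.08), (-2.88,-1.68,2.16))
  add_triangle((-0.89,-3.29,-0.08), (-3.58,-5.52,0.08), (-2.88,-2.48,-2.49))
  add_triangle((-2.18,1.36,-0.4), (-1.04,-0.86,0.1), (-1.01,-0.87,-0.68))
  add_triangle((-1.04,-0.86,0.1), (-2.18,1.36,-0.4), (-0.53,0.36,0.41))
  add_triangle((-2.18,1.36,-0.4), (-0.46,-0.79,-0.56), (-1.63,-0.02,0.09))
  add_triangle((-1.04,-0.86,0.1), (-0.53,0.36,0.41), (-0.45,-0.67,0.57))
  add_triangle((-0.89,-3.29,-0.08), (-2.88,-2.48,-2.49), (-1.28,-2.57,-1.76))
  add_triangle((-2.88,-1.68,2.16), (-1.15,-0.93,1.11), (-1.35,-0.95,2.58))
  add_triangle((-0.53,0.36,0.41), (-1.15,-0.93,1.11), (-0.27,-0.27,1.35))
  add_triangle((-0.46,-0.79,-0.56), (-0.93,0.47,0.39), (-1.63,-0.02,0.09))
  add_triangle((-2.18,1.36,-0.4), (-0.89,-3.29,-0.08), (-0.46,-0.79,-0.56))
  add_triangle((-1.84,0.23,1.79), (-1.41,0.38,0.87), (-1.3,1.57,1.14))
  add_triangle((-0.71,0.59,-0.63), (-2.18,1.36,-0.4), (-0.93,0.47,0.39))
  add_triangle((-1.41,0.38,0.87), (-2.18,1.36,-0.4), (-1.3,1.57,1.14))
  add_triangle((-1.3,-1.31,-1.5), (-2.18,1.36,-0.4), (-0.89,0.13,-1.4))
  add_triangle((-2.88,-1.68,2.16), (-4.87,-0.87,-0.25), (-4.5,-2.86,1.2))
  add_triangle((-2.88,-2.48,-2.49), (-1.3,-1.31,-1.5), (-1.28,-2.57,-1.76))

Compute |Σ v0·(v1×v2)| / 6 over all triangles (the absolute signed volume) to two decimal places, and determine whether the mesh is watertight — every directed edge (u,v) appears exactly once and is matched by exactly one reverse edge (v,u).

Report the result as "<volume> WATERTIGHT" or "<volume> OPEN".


38.49 OPEN

Per-triangle v0·(v1×v2)/6:
  t1: +0.6300
  t2: -0.4418
  t3: +0.0535
  t4: -0.4358
  t5: +0.4521
  t6: +0.7365
  t7: +0.0329
  t8: -0.1740
  t9: -0.0824
  t10: +1.7910
  t11: +1.1247
  t12: -0.0895
  t13: -0.3430
  t14: +0.0626
  t15: +5.2284
  t16: +9.6988
  t17: -0.0737
  t18: -0.4201
  t19: -0.3416
  t20: +0.4222
  t21: +0.3177
  t22: +0.1956
  t23: +1.0465
  t24: +3.2888
  t25: +0.4485
  t26: +0.1433
  t27: -0.1657
  t28: +3.0045
  t29: +0.1802
  t30: +3.7854
  t31: +2.2334
  t32: +3.0396
  t33: -0.4297
  t34: -0.2812
  t35: +0.3314
  t36: -0.0914
  t37: +1.2772
  t38: +0.1757
  t39: +0.1637
  t40: -0.0044
  t41: -0.6971
  t42: -0.2088
  t43: +0.0100
  t44: -0.5615
  t45: +0.7581
  t46: +2.4978
  t47: +0.2052
Σ = +38.4936 → |volume| = 38.49

Directed edges: 141 total; 3 unmatched, e.g. (-0.89,-3.29,-0.08)→(-1.3,-1.31,-1.5) → open.


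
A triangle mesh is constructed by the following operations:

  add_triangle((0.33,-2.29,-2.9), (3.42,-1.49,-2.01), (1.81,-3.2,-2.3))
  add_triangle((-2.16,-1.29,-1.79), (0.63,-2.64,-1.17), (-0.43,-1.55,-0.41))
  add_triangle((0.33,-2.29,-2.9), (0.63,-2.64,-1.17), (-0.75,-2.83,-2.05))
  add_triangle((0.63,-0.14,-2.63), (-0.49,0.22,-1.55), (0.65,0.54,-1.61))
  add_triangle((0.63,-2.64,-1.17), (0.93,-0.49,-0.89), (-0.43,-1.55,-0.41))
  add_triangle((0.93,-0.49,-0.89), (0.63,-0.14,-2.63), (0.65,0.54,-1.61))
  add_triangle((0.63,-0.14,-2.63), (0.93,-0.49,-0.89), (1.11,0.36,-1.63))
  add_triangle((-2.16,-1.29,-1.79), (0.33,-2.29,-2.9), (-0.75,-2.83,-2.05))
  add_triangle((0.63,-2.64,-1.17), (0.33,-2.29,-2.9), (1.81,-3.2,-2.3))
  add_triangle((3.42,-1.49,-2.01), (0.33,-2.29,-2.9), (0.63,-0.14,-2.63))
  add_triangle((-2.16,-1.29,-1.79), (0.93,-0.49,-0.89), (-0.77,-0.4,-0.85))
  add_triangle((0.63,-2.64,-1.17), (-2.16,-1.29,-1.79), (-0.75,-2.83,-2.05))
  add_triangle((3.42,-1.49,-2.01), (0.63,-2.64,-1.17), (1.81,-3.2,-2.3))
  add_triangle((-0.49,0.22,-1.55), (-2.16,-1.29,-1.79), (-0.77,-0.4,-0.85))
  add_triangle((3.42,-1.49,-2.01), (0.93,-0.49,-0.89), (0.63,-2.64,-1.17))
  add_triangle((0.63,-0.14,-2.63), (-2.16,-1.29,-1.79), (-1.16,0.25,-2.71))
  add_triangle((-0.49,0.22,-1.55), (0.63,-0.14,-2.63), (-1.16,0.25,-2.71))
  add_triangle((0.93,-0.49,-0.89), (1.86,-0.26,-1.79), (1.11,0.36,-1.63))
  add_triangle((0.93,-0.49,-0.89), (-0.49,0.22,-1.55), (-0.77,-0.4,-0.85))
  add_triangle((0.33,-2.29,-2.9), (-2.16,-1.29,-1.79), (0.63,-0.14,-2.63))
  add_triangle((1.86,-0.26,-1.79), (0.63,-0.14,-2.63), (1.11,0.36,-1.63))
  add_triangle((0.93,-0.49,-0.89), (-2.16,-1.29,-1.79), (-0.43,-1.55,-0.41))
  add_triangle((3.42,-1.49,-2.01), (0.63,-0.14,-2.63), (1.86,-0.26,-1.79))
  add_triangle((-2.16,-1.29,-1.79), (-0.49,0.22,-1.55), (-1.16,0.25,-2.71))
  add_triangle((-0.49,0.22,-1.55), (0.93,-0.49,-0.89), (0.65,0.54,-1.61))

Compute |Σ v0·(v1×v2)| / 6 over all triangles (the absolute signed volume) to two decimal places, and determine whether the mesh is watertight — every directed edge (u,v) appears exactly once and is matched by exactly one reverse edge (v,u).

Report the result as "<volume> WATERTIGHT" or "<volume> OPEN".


Per-triangle v0·(v1×v2)/6:
  t1: +2.2072
  t2: +0.7295
  t3: +1.1064
  t4: +0.2713
  t5: -0.1377
  t6: +0.2479
  t7: -0.2800
  t8: +1.4424
  t9: +0.9519
  t10: +2.9719
  t11: -0.1155
  t12: +0.1001
  t13: +0.5676
  t14: -0.0145
  t15: -0.4244
  t16: +1.3948
  t17: +0.0910
  t18: -0.0619
  t19: -0.2427
  t20: +2.2324
  t21: +0.3322
  t22: -0.7529
  t23: +0.6555
  t24: -0.0655
  t25: -0.2820
Σ = +12.9249 → |volume| = 12.92

Directed edges: 75 total; 3 unmatched, e.g. (3.42,-1.49,-2.01)→(0.93,-0.49,-0.89) → open.

12.92 OPEN


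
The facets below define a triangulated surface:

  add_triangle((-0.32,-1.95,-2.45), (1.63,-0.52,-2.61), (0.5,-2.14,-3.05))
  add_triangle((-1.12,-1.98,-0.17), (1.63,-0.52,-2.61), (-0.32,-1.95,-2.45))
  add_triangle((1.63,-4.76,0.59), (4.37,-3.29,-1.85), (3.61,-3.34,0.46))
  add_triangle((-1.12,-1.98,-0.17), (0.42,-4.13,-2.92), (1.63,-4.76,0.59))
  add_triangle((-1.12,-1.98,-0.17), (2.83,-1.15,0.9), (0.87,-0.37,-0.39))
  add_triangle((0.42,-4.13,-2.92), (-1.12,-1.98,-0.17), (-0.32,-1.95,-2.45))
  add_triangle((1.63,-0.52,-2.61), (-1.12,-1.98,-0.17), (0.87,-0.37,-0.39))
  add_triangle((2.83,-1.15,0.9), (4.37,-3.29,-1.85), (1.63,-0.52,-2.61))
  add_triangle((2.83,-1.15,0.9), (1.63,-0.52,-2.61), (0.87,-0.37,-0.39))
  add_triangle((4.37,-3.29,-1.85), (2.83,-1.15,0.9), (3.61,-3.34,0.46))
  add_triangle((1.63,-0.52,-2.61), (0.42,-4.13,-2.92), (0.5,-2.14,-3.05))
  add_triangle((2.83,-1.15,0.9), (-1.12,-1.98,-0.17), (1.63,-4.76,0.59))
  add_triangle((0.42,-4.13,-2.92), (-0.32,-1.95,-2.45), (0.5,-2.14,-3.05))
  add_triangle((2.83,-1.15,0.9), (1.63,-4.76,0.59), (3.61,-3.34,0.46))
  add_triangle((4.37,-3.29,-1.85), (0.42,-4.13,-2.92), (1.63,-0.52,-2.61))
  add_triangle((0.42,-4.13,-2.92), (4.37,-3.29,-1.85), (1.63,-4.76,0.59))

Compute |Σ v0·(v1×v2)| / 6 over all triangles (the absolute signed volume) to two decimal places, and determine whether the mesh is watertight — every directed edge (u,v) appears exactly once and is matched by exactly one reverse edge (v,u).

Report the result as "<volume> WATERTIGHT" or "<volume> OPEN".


Per-triangle v0·(v1×v2)/6:
  t1: +0.3399
  t2: -0.7865
  t3: +4.5359
  t4: +4.5677
  t5: -0.7672
  t6: +1.4132
  t7: -0.6862
  t8: +2.4518
  t9: -0.0691
  t10: +2.3707
  t11: +1.2327
  t12: +0.2776
  t13: +0.7566
  t14: +1.3931
  t15: +6.7455
  t16: +10.6115
Σ = +34.3872 → |volume| = 34.39

Directed edges: 48 total, each appears once with its reverse present → watertight.

34.39 WATERTIGHT


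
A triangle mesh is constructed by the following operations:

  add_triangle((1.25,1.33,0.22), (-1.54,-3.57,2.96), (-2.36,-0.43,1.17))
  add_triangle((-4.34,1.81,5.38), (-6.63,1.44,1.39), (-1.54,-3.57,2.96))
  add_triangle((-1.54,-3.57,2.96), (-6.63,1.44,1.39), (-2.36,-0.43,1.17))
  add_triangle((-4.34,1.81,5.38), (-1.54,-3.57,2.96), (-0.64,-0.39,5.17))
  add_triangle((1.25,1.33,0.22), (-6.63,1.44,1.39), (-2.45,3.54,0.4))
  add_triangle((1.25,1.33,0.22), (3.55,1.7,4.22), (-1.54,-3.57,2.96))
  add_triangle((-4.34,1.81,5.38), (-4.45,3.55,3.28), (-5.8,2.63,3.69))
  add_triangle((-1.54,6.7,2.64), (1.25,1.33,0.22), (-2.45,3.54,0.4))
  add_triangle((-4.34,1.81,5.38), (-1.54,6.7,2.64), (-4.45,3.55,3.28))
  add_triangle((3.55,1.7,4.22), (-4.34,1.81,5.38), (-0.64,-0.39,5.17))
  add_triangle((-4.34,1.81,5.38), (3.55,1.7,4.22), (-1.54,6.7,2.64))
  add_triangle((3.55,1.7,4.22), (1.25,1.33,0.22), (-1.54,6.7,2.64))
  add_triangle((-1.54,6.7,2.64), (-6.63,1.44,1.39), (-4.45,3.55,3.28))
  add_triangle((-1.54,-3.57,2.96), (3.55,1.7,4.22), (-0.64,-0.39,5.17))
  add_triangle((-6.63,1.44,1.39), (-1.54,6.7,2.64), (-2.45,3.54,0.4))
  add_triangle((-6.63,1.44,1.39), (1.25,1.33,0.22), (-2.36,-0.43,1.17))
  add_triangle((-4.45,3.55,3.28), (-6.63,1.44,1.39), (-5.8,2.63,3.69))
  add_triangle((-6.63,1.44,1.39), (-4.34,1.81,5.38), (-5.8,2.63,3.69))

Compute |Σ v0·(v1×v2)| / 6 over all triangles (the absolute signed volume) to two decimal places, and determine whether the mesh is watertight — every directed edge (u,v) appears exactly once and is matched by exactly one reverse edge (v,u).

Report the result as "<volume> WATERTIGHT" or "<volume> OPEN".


Per-triangle v0·(v1×v2)/6:
  t1: -2.0387
  t2: +21.8136
  t3: -0.1665
  t4: +12.8356
  t5: -1.8034
  t6: +0.0484
  t7: +3.9473
  t8: +2.2839
  t9: +10.6949
  t10: +14.1651
  t11: +36.0922
  t12: +7.5053
  t13: +9.8940
  t14: +9.7028
  t15: +8.5009
  t16: -1.6970
  t17: +3.5089
  t18: +4.3972
Σ = +139.6846 → |volume| = 139.68

Directed edges: 54 total, each appears once with its reverse present → watertight.

139.68 WATERTIGHT


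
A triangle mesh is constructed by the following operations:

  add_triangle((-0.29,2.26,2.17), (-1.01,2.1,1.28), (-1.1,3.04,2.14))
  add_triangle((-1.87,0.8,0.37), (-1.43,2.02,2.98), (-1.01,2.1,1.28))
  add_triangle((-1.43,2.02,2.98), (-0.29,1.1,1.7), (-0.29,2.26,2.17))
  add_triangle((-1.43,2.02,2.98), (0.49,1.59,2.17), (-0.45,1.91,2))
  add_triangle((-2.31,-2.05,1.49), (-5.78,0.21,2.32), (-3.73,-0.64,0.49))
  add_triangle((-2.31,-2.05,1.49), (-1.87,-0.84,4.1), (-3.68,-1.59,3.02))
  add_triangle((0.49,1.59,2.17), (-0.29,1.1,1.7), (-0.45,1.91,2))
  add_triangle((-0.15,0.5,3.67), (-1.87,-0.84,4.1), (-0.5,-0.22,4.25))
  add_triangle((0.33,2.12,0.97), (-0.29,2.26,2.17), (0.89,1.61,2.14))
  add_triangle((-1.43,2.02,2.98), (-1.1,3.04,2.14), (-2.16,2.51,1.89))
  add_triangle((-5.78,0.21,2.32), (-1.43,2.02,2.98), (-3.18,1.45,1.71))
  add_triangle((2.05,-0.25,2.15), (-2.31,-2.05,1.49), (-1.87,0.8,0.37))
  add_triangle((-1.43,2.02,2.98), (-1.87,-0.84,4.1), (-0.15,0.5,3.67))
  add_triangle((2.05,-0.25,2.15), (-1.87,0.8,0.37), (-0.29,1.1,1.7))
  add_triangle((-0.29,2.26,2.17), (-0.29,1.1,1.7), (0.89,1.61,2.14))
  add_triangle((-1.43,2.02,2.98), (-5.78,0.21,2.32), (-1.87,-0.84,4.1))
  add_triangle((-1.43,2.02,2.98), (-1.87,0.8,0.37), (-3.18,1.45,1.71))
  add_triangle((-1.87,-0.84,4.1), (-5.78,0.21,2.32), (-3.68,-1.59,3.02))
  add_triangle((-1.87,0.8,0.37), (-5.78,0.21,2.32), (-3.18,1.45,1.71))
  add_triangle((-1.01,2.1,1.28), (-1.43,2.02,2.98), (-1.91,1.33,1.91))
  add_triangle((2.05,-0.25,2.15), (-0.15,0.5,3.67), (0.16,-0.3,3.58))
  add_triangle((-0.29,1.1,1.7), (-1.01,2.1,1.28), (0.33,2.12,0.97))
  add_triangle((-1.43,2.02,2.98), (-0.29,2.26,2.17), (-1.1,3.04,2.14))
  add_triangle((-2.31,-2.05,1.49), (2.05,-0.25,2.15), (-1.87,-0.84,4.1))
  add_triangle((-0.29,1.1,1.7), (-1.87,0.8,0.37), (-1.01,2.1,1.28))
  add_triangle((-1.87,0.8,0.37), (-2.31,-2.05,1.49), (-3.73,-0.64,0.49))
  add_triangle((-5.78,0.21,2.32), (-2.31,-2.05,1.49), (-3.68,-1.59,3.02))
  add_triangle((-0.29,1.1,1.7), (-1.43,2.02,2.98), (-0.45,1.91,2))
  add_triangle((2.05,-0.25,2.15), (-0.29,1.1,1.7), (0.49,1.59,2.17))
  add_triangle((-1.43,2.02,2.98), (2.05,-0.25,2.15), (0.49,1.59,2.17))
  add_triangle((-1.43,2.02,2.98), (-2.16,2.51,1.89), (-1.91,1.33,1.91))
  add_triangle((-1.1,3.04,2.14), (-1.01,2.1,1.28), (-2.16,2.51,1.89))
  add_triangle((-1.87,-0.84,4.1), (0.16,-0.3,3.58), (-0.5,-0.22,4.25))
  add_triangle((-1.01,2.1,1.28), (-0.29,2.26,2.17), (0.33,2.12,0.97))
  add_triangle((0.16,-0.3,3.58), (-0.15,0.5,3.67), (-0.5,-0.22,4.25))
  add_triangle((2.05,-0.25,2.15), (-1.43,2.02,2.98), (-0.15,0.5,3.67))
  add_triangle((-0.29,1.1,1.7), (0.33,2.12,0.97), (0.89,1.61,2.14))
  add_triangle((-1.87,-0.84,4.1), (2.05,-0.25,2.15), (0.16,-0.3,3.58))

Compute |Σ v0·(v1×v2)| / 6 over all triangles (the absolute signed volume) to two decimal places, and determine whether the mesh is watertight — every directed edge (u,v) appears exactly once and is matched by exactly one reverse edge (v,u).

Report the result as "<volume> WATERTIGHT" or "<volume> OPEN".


Per-triangle v0·(v1×v2)/6:
  t1: -0.0204
  t2: +0.9279
  t3: +0.2256
  t4: +0.3914
  t5: +2.4909
  t6: +1.6631
  t7: -0.1558
  t8: +0.5529
  t9: +0.5749
  t10: +0.9446
  t11: +2.2710
  t12: -2.6218
  t13: +2.7998
  t14: -0.4563
  t15: +0.2992
  t16: +8.4545
  t17: +0.3991
  t18: +4.2122
  t19: +0.7950
  t20: -0.6011
  t21: +0.9284
  t22: -0.5133
  t23: +0.6217
  t24: +3.4010
  t25: -0.5253
  t26: -0.9546
  t27: +2.2372
  t28: -0.1580
  t29: -0.5273
  t30: +1.4808
  t31: +0.5844
  t32: +0.1414
  t33: +0.3712
  t34: +0.4642
  t35: +0.3069
  t36: +1.6761
  t37: -0.4991
  t38: +0.6643
Σ = +32.8466 → |volume| = 32.85

Directed edges: 114 total; 6 unmatched, e.g. (-5.78,0.21,2.32)→(-3.73,-0.64,0.49) → open.

32.85 OPEN


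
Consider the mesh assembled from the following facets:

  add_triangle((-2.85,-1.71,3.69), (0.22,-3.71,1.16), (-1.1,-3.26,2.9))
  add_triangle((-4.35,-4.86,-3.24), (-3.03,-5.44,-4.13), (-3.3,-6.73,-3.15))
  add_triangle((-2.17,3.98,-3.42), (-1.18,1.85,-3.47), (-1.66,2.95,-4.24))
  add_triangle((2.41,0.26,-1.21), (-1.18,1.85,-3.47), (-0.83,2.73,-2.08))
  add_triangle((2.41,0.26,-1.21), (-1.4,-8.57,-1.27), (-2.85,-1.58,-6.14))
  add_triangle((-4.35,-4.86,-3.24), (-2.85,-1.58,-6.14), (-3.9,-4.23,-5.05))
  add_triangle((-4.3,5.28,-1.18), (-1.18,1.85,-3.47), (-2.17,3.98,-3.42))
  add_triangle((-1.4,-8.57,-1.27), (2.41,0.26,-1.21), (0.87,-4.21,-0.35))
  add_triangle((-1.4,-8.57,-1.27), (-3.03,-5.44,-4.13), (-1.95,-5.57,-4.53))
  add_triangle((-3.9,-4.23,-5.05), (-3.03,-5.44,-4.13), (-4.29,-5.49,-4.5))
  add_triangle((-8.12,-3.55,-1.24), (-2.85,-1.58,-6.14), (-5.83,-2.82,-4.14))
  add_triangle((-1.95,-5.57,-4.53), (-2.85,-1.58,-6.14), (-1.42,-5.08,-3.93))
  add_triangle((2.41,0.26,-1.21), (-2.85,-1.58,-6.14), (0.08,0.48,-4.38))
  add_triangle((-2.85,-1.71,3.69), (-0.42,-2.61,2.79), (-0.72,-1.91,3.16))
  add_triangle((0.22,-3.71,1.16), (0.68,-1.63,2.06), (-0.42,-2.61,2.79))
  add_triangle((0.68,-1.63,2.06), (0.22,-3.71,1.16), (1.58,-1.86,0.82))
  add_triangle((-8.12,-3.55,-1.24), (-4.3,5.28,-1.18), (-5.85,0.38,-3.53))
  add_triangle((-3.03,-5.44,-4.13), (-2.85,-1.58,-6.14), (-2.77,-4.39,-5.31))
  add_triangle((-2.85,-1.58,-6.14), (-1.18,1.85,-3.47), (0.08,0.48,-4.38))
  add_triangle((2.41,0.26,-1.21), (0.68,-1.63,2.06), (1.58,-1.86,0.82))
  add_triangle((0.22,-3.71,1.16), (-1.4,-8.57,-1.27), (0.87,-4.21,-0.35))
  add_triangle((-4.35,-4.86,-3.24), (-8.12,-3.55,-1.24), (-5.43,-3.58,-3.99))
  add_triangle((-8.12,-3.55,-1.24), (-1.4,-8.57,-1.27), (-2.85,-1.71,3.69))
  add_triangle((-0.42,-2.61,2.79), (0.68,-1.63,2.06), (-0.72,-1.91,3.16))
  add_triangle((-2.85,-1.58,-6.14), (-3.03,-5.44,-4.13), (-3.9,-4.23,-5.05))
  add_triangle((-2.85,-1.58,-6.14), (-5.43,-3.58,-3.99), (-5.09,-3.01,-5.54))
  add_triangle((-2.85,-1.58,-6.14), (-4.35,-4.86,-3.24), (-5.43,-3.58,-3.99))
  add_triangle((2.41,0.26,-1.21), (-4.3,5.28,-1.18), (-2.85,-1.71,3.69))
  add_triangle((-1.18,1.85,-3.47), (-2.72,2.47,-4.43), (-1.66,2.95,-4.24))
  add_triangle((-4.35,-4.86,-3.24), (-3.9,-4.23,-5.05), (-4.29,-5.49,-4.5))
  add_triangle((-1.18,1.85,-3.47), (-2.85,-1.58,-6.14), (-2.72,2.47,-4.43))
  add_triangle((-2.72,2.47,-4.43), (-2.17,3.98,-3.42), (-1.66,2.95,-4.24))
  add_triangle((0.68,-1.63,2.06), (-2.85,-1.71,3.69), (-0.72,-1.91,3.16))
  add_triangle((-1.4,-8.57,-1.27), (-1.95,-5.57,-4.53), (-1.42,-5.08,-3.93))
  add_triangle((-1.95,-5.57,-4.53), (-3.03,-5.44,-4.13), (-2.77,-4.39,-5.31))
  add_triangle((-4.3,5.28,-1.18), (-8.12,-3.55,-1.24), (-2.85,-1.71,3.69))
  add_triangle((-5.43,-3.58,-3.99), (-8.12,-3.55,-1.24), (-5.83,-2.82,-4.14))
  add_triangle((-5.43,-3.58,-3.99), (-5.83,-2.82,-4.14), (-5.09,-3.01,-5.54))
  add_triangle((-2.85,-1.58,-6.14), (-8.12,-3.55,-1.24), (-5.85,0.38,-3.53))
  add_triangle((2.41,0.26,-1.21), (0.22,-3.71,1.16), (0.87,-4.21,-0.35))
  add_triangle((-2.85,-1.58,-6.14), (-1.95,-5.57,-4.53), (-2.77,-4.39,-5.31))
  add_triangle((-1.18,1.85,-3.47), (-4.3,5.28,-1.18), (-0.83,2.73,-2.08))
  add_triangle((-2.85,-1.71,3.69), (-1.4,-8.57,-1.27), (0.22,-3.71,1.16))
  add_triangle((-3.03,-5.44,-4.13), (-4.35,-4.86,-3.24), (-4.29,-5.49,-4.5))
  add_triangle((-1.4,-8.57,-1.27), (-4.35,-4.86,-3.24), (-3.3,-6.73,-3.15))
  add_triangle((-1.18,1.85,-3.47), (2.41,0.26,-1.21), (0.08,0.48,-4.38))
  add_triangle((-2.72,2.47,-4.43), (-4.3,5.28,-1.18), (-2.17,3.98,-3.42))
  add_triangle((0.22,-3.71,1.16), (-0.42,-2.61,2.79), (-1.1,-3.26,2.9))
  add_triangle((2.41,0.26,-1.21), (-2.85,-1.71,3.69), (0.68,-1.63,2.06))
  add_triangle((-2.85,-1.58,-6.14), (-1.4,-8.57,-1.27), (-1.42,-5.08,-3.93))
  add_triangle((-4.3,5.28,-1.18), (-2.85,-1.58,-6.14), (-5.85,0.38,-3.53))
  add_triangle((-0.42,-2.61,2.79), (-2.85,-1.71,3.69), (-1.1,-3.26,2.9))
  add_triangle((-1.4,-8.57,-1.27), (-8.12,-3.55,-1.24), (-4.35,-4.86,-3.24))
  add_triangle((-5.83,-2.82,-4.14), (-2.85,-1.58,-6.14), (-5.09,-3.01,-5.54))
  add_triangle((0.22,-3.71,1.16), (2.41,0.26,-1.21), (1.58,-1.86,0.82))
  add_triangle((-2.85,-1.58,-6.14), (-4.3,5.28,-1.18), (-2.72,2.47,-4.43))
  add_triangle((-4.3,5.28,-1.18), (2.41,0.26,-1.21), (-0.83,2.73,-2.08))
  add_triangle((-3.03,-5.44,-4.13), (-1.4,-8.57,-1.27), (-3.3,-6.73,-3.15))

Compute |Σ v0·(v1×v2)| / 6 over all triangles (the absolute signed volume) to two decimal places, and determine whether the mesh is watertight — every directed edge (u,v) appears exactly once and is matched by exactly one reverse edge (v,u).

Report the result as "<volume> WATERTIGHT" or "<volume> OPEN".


Per-triangle v0·(v1×v2)/6:
  t1: +0.9089
  t2: +3.1017
  t3: -0.1294
  t4: +2.6179
  t5: +24.5935
  t6: +2.1242
  t7: -2.1542
  t8: +3.7041
  t9: +6.3927
  t10: +1.5892
  t11: +0.6246
  t12: +1.1860
  t13: +3.6517
  t14: +0.9183
  t15: +1.2630
  t16: +1.3229
  t17: +23.4679
  t18: +2.0763
  t19: +5.2229
  t20: +0.8547
  t21: +3.4811
  t22: +8.4500
  t23: +45.0908
  t24: +0.5154
  t25: +3.6320
  t26: +0.7792
  t27: +7.3056
  t28: +3.3310
  t29: +0.4703
  t30: +1.2044
  t31: +3.4540
  t32: +1.4743
  t33: -0.0923
  t34: +1.5974
  t35: +2.1546
  t36: +39.6438
  t37: +4.1442
  t38: +1.7125
  t39: +23.8713
  t40: +2.0661
  t41: +1.8483
  t42: +3.3251
  t43: +10.9307
  t44: +0.9970
  t45: +3.0138
  t46: +2.6776
  t47: +5.2335
  t48: +0.9102
  t49: +0.1928
  t50: -6.7842
  t51: +19.1170
  t52: +1.1211
  t53: +23.5113
  t54: +1.8146
  t55: +1.3833
  t56: +10.0692
  t57: +1.9789
  t58: +3.8634
Σ = +322.8262 → |volume| = 322.83

Directed edges: 174 total, each appears once with its reverse present → watertight.

322.83 WATERTIGHT
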